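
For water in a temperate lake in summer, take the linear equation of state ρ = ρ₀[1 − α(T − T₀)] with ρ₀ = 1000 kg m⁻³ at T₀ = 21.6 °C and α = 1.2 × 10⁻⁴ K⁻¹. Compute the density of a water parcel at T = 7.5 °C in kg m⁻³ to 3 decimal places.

T − T₀ = -14.1 K.
Bracket = 1 − α·(-14.1) = 1 + (1.692 × 10⁻³) = 1.0016920.
ρ = 1000 × 1.0016920 = 1001.692 kg m⁻³.

1001.692 kg m⁻³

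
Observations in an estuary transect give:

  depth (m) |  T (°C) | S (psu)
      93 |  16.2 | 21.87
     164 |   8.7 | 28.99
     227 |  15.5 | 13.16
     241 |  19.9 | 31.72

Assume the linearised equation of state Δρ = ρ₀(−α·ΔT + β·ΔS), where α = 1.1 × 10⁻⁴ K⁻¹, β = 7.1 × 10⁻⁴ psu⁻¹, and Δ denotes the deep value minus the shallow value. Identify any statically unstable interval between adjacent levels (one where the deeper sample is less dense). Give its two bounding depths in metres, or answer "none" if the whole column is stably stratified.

164–227 m

Evaluate Δρ/ρ₀ = −αΔT + βΔS across each adjacent pair:
  93–164 m: −αΔT+βΔS = −(1.1 × 10⁻⁴)(-7.5)+(7.1 × 10⁻⁴)(+7.12) = 5.9 × 10⁻³ → stable
  164–227 m: −αΔT+βΔS = −(1.1 × 10⁻⁴)(+6.8)+(7.1 × 10⁻⁴)(-15.83) = -0.012 → UNSTABLE
  227–241 m: −αΔT+βΔS = −(1.1 × 10⁻⁴)(+4.4)+(7.1 × 10⁻⁴)(+18.56) = 0.013 → stable
The 164–227 m interval has Δρ < 0: lighter water underlies denser water.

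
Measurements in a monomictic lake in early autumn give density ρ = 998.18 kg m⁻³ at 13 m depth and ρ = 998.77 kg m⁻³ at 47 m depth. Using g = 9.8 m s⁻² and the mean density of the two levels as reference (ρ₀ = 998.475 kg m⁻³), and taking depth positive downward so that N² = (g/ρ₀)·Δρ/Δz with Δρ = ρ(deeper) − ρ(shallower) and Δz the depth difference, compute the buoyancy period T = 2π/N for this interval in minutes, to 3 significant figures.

8.02 min

Δρ = 998.77 − 998.18 = 0.59 kg m⁻³ over Δz = 47 − 13 = 34 m.
N² = (9.8/998.475) × (0.59/34) = 1.7032 × 10⁻⁴ s⁻².
N = √(1.7032 × 10⁻⁴) = 0.013051 rad s⁻¹, so T = 2π/N = 481.43 s = 8.0238 min ≈ 8.02 min.
N² > 0, so the interval is statically stable.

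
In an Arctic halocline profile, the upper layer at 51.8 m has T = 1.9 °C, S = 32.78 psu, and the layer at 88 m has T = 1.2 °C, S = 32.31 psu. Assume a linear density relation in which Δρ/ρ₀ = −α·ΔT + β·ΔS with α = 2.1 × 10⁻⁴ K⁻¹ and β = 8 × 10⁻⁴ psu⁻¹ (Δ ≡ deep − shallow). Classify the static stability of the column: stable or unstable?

unstable

ΔT = 1.2 − 1.9 = -0.7 K and ΔS = 32.31 − 32.78 = -0.47 psu (deep − shallow).
−αΔT = 1.47 × 10⁻⁴; βΔS = -3.76 × 10⁻⁴; sum Δρ/ρ₀ = -2.29 × 10⁻⁴.
Δρ/ρ₀ < 0, so Δρ < 0: deeper water is lighter → statically unstable; the column would overturn.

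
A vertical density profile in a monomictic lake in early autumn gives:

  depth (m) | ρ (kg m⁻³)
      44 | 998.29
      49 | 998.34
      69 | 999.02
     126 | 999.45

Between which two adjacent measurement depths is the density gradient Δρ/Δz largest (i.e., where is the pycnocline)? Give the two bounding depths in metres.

Compute the density gradient over each adjacent pair:
  44–49 m: Δρ/Δz = 0.05/5 = 0.010 kg m⁻⁴
  49–69 m: Δρ/Δz = 0.68/20 = 0.034 kg m⁻⁴
  69–126 m: Δρ/Δz = 0.43/57 = 7.5 × 10⁻³ kg m⁻⁴
The largest gradient is in the 49–69 m interval — the pycnocline.

49–69 m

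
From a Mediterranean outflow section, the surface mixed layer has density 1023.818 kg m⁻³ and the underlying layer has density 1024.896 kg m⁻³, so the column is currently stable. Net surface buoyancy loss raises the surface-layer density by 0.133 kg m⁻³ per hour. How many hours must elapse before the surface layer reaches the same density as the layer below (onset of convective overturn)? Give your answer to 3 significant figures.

8.11 hours

Density deficit of the surface layer: 1024.896 − 1023.818 = 1.078 kg m⁻³.
Required change = 1.078 / 0.133 = 8.11 hours.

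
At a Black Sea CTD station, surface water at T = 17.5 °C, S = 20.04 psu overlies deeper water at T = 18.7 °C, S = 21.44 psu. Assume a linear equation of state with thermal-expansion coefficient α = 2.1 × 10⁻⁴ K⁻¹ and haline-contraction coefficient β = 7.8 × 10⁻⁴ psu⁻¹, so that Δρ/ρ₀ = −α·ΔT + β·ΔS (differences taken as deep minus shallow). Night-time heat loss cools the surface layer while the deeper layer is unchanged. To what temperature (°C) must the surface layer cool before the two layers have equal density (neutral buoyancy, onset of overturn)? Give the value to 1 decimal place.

13.5 °C

Neutral buoyancy requires Δρ = 0, i.e. −α(T_deep − T_surf′) + β(S_deep − S_surf) = 0.
T_surf′ = T_deep − (β/α)·ΔS = 18.7 − (7.8 × 10⁻⁴/2.1 × 10⁻⁴)·(+1.40) = 13.500 °C.
Cooling required: 17.5 − (13.500) = 4.000 °C.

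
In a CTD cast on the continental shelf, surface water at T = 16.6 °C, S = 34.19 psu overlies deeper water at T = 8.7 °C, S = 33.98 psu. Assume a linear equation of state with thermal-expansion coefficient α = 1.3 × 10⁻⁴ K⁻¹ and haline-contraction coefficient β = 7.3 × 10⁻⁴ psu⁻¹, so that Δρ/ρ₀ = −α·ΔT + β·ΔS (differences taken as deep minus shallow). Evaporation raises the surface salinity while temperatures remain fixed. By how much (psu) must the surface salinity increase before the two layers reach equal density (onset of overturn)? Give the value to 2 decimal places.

Neutral buoyancy requires −α(T_deep − T_surf) + β(S_deep − S_surf′) = 0.
S_surf′ = S_deep − (α/β)·ΔT = 33.98 − (1.3 × 10⁻⁴/7.3 × 10⁻⁴)·(-7.9) = 35.3868 psu.
Increase required: 35.3868 − 34.19 = 1.1968 psu.

1.20 psu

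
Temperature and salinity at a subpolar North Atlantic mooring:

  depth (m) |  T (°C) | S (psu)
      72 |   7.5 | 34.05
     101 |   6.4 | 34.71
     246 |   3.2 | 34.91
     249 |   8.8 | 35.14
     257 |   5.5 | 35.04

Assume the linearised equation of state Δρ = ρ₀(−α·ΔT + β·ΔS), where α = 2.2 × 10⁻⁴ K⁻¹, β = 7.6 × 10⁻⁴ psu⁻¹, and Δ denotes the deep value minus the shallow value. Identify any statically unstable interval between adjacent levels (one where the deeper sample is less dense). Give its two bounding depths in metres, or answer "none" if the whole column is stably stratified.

Evaluate Δρ/ρ₀ = −αΔT + βΔS across each adjacent pair:
  72–101 m: −αΔT+βΔS = −(2.2 × 10⁻⁴)(-1.1)+(7.6 × 10⁻⁴)(+0.66) = 7.4 × 10⁻⁴ → stable
  101–246 m: −αΔT+βΔS = −(2.2 × 10⁻⁴)(-3.2)+(7.6 × 10⁻⁴)(+0.20) = 8.6 × 10⁻⁴ → stable
  246–249 m: −αΔT+βΔS = −(2.2 × 10⁻⁴)(+5.6)+(7.6 × 10⁻⁴)(+0.23) = -1.1 × 10⁻³ → UNSTABLE
  249–257 m: −αΔT+βΔS = −(2.2 × 10⁻⁴)(-3.3)+(7.6 × 10⁻⁴)(-0.10) = 6.5 × 10⁻⁴ → stable
The 246–249 m interval has Δρ < 0: lighter water underlies denser water.

246–249 m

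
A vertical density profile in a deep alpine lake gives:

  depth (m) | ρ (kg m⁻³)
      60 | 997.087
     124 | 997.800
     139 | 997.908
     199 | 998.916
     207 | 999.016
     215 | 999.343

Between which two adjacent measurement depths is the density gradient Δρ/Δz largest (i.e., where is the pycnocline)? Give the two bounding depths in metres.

Compute the density gradient over each adjacent pair:
  60–124 m: Δρ/Δz = 0.713/64 = 0.011 kg m⁻⁴
  124–139 m: Δρ/Δz = 0.108/15 = 7.2 × 10⁻³ kg m⁻⁴
  139–199 m: Δρ/Δz = 1.008/60 = 0.017 kg m⁻⁴
  199–207 m: Δρ/Δz = 0.100/8 = 0.013 kg m⁻⁴
  207–215 m: Δρ/Δz = 0.327/8 = 0.041 kg m⁻⁴
The largest gradient is in the 207–215 m interval — the pycnocline.

207–215 m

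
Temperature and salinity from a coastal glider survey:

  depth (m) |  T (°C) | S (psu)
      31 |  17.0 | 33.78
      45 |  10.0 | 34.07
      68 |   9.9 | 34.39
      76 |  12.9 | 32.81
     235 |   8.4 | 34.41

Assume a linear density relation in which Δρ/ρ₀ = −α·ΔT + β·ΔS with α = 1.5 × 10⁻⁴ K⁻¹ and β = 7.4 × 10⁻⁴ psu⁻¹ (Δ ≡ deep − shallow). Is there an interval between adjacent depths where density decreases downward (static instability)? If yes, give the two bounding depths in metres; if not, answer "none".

Evaluate Δρ/ρ₀ = −αΔT + βΔS across each adjacent pair:
  31–45 m: −αΔT+βΔS = −(1.5 × 10⁻⁴)(-7.0)+(7.4 × 10⁻⁴)(+0.29) = 1.3 × 10⁻³ → stable
  45–68 m: −αΔT+βΔS = −(1.5 × 10⁻⁴)(-0.1)+(7.4 × 10⁻⁴)(+0.32) = 2.5 × 10⁻⁴ → stable
  68–76 m: −αΔT+βΔS = −(1.5 × 10⁻⁴)(+3.0)+(7.4 × 10⁻⁴)(-1.58) = -1.6 × 10⁻³ → UNSTABLE
  76–235 m: −αΔT+βΔS = −(1.5 × 10⁻⁴)(-4.5)+(7.4 × 10⁻⁴)(+1.60) = 1.9 × 10⁻³ → stable
The 68–76 m interval has Δρ < 0: lighter water underlies denser water.

68–76 m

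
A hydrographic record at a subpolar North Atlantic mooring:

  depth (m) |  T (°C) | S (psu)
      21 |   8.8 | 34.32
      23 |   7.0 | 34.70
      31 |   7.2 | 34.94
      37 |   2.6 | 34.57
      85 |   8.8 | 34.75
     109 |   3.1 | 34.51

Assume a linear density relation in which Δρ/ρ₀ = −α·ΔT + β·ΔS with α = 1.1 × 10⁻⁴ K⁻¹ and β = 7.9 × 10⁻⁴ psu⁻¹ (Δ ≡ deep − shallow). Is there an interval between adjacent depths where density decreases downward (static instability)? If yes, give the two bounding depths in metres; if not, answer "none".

Evaluate Δρ/ρ₀ = −αΔT + βΔS across each adjacent pair:
  21–23 m: −αΔT+βΔS = −(1.1 × 10⁻⁴)(-1.8)+(7.9 × 10⁻⁴)(+0.38) = 5.0 × 10⁻⁴ → stable
  23–31 m: −αΔT+βΔS = −(1.1 × 10⁻⁴)(+0.2)+(7.9 × 10⁻⁴)(+0.24) = 1.7 × 10⁻⁴ → stable
  31–37 m: −αΔT+βΔS = −(1.1 × 10⁻⁴)(-4.6)+(7.9 × 10⁻⁴)(-0.37) = 2.1 × 10⁻⁴ → stable
  37–85 m: −αΔT+βΔS = −(1.1 × 10⁻⁴)(+6.2)+(7.9 × 10⁻⁴)(+0.18) = -5.4 × 10⁻⁴ → UNSTABLE
  85–109 m: −αΔT+βΔS = −(1.1 × 10⁻⁴)(-5.7)+(7.9 × 10⁻⁴)(-0.24) = 4.4 × 10⁻⁴ → stable
The 37–85 m interval has Δρ < 0: lighter water underlies denser water.

37–85 m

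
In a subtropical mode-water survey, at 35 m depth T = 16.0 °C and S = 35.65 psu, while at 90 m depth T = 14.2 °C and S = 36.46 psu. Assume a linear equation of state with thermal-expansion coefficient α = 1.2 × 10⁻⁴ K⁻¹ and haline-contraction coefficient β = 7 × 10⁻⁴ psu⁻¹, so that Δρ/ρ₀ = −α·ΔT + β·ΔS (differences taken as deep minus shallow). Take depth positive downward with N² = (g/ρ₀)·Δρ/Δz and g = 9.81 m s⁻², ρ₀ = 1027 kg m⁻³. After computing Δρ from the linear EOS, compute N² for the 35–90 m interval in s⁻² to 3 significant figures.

1.40 × 10⁻⁴ s⁻²

ΔT = -1.8 K, ΔS = +0.81 psu (deep − shallow).
Δρ/ρ₀ = −αΔT + βΔS = 2.16 × 10⁻⁴ + 5.67 × 10⁻⁴ = 7.83 × 10⁻⁴, so Δρ ≈ 0.8041 kg m⁻³.
N² = (g/ρ₀)·Δρ/Δz = g·(Δρ/ρ₀)/Δz = 9.81 × 7.83 × 10⁻⁴ / 55 = 1.3966 × 10⁻⁴ s⁻² ≈ 1.40 × 10⁻⁴ s⁻².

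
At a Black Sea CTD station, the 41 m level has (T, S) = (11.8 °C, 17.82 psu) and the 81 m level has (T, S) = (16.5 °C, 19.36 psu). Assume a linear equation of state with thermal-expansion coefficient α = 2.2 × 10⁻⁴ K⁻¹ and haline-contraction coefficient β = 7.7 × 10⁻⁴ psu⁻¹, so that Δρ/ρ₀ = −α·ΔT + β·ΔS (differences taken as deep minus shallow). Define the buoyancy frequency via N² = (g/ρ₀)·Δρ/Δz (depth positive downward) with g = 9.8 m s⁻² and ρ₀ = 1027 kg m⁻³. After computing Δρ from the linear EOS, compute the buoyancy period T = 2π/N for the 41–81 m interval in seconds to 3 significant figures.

ΔT = +4.7 K, ΔS = +1.54 psu (deep − shallow).
Δρ/ρ₀ = −αΔT + βΔS = -1.034 × 10⁻³ + 1.1858 × 10⁻³ = 1.518 × 10⁻⁴, so Δρ ≈ 0.1559 kg m⁻³.
N² = (g/ρ₀)·Δρ/Δz = g·(Δρ/ρ₀)/Δz = 9.8 × 1.518 × 10⁻⁴ / 40 = 3.7191 × 10⁻⁵ s⁻².
N = √(3.7191 × 10⁻⁵) = 6.0984 × 10⁻³ rad s⁻¹ → T = 2π/N = 1.0303 × 10³ s ≈ 1.03 × 10³ s.

1.03 × 10³ s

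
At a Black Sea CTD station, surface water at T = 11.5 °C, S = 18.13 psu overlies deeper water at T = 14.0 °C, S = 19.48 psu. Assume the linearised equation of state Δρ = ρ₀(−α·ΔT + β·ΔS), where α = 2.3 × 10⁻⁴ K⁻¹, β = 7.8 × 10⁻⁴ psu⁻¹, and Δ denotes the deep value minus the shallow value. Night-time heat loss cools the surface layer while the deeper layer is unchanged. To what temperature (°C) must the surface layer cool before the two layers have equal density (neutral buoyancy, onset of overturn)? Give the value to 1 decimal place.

9.4 °C

Neutral buoyancy requires Δρ = 0, i.e. −α(T_deep − T_surf′) + β(S_deep − S_surf) = 0.
T_surf′ = T_deep − (β/α)·ΔS = 14.0 − (7.8 × 10⁻⁴/2.3 × 10⁻⁴)·(+1.35) = 9.422 °C.
Cooling required: 11.5 − (9.422) = 2.078 °C.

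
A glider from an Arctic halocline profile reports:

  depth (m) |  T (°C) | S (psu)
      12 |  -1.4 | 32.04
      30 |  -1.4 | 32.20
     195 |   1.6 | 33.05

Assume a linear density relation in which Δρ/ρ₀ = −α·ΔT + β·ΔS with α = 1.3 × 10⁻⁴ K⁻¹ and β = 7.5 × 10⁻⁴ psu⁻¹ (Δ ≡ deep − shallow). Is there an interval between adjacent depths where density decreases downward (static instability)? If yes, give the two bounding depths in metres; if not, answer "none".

none

Evaluate Δρ/ρ₀ = −αΔT + βΔS across each adjacent pair:
  12–30 m: −αΔT+βΔS = −(1.3 × 10⁻⁴)(+0.0)+(7.5 × 10⁻⁴)(+0.16) = 1.2 × 10⁻⁴ → stable
  30–195 m: −αΔT+βΔS = −(1.3 × 10⁻⁴)(+3.0)+(7.5 × 10⁻⁴)(+0.85) = 2.5 × 10⁻⁴ → stable
Every interval has Δρ > 0: the column is stably stratified throughout.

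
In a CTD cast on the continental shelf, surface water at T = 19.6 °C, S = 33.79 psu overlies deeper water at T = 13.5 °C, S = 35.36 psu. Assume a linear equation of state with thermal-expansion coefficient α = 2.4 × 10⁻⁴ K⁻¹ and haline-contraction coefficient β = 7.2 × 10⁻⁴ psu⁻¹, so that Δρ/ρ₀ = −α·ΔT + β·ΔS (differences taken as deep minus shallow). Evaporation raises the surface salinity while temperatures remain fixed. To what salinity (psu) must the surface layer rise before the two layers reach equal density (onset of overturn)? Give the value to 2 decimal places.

37.39 psu

Neutral buoyancy requires −α(T_deep − T_surf) + β(S_deep − S_surf′) = 0.
S_surf′ = S_deep − (α/β)·ΔT = 35.36 − (2.4 × 10⁻⁴/7.2 × 10⁻⁴)·(-6.1) = 37.3933 psu.
Increase required: 37.3933 − 33.79 = 3.6033 psu.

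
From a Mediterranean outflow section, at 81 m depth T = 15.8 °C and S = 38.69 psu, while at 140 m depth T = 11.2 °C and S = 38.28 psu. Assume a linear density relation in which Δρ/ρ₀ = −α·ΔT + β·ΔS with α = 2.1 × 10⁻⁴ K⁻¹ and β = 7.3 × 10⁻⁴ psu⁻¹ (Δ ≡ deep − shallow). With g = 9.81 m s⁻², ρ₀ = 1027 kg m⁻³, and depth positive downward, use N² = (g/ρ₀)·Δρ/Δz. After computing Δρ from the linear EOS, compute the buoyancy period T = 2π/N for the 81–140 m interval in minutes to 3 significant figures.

ΔT = -4.6 K, ΔS = -0.41 psu (deep − shallow).
Δρ/ρ₀ = −αΔT + βΔS = 9.66 × 10⁻⁴ − 2.993 × 10⁻⁴ = 6.667 × 10⁻⁴, so Δρ ≈ 0.6847 kg m⁻³.
N² = (g/ρ₀)·Δρ/Δz = g·(Δρ/ρ₀)/Δz = 9.81 × 6.667 × 10⁻⁴ / 59 = 1.1085 × 10⁻⁴ s⁻².
N = √(1.1085 × 10⁻⁴) = 0.010529 rad s⁻¹ → T = 2π/N = 596.75 s = 9.9458 min ≈ 9.95 min.

9.95 min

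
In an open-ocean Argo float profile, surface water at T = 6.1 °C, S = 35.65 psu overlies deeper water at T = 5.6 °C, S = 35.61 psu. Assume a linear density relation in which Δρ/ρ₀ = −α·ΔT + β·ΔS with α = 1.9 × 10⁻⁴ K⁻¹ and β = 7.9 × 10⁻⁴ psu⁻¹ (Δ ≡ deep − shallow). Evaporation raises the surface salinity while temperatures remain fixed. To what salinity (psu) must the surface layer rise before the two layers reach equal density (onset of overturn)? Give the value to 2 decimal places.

Neutral buoyancy requires −α(T_deep − T_surf) + β(S_deep − S_surf′) = 0.
S_surf′ = S_deep − (α/β)·ΔT = 35.61 − (1.9 × 10⁻⁴/7.9 × 10⁻⁴)·(-0.5) = 35.7303 psu.
Increase required: 35.7303 − 35.65 = 0.0803 psu.

35.73 psu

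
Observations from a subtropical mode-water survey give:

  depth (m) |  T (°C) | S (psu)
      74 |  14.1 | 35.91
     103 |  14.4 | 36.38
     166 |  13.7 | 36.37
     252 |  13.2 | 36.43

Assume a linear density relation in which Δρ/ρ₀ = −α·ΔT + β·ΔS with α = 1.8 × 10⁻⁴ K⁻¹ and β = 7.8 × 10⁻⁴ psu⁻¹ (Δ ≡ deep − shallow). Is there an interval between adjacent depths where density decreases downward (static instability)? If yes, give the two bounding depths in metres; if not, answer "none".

none

Evaluate Δρ/ρ₀ = −αΔT + βΔS across each adjacent pair:
  74–103 m: −αΔT+βΔS = −(1.8 × 10⁻⁴)(+0.3)+(7.8 × 10⁻⁴)(+0.47) = 3.1 × 10⁻⁴ → stable
  103–166 m: −αΔT+βΔS = −(1.8 × 10⁻⁴)(-0.7)+(7.8 × 10⁻⁴)(-0.01) = 1.2 × 10⁻⁴ → stable
  166–252 m: −αΔT+βΔS = −(1.8 × 10⁻⁴)(-0.5)+(7.8 × 10⁻⁴)(+0.06) = 1.4 × 10⁻⁴ → stable
Every interval has Δρ > 0: the column is stably stratified throughout.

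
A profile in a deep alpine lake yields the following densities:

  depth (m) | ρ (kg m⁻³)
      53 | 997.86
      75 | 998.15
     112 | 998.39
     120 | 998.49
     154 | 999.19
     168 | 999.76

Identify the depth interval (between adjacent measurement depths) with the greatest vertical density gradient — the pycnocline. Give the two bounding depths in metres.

154–168 m

Compute the density gradient over each adjacent pair:
  53–75 m: Δρ/Δz = 0.29/22 = 0.013 kg m⁻⁴
  75–112 m: Δρ/Δz = 0.24/37 = 6.5 × 10⁻³ kg m⁻⁴
  112–120 m: Δρ/Δz = 0.10/8 = 0.013 kg m⁻⁴
  120–154 m: Δρ/Δz = 0.70/34 = 0.021 kg m⁻⁴
  154–168 m: Δρ/Δz = 0.57/14 = 0.041 kg m⁻⁴
The largest gradient is in the 154–168 m interval — the pycnocline.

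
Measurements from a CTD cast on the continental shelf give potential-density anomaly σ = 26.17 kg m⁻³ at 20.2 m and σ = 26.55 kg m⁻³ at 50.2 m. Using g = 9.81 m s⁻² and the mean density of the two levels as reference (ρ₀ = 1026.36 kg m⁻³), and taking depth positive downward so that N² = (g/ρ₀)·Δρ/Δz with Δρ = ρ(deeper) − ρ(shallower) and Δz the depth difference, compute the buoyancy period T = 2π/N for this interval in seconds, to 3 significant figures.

571 s

Δρ = 1026.55 − 1026.17 = 0.38 kg m⁻³ over Δz = 50.2 − 20.2 = 30 m.
N² = (9.81/1026.36) × (0.38/30) = 1.2107 × 10⁻⁴ s⁻².
N = √(1.2107 × 10⁻⁴) = 0.011003 rad s⁻¹, so T = 2π/N = 571.04 s ≈ 571 s.
A positive N² confirms static stability across the interval.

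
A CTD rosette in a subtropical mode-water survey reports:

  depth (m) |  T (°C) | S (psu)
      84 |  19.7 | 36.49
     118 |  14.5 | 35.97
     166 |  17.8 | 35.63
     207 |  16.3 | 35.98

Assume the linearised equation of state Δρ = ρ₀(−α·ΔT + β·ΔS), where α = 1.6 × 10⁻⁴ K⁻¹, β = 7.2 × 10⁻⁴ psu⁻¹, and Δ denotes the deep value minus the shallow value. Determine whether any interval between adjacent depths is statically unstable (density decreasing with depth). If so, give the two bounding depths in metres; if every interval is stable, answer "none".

Evaluate Δρ/ρ₀ = −αΔT + βΔS across each adjacent pair:
  84–118 m: −αΔT+βΔS = −(1.6 × 10⁻⁴)(-5.2)+(7.2 × 10⁻⁴)(-0.52) = 4.6 × 10⁻⁴ → stable
  118–166 m: −αΔT+βΔS = −(1.6 × 10⁻⁴)(+3.3)+(7.2 × 10⁻⁴)(-0.34) = -7.7 × 10⁻⁴ → UNSTABLE
  166–207 m: −αΔT+βΔS = −(1.6 × 10⁻⁴)(-1.5)+(7.2 × 10⁻⁴)(+0.35) = 4.9 × 10⁻⁴ → stable
The 118–166 m interval has Δρ < 0: lighter water underlies denser water.

118–166 m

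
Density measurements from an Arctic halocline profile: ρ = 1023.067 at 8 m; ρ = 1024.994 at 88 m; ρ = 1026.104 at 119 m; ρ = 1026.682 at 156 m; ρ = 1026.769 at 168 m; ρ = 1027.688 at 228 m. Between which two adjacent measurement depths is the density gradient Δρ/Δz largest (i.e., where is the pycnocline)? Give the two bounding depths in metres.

88–119 m

Compute the density gradient over each adjacent pair:
  8–88 m: Δρ/Δz = 1.927/80 = 0.024 kg m⁻⁴
  88–119 m: Δρ/Δz = 1.110/31 = 0.036 kg m⁻⁴
  119–156 m: Δρ/Δz = 0.578/37 = 0.016 kg m⁻⁴
  156–168 m: Δρ/Δz = 0.087/12 = 7.2 × 10⁻³ kg m⁻⁴
  168–228 m: Δρ/Δz = 0.919/60 = 0.015 kg m⁻⁴
The largest gradient is in the 88–119 m interval — the pycnocline.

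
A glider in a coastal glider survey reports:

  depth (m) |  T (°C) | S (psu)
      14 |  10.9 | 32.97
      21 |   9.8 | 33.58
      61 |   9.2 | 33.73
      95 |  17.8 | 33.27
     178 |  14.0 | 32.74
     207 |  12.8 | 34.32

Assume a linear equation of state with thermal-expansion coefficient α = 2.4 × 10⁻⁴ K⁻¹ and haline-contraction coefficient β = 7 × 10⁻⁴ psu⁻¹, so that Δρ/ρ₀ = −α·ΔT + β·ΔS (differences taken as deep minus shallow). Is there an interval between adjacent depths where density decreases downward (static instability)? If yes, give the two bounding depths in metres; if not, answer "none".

61–95 m

Evaluate Δρ/ρ₀ = −αΔT + βΔS across each adjacent pair:
  14–21 m: −αΔT+βΔS = −(2.4 × 10⁻⁴)(-1.1)+(7 × 10⁻⁴)(+0.61) = 6.9 × 10⁻⁴ → stable
  21–61 m: −αΔT+βΔS = −(2.4 × 10⁻⁴)(-0.6)+(7 × 10⁻⁴)(+0.15) = 2.5 × 10⁻⁴ → stable
  61–95 m: −αΔT+βΔS = −(2.4 × 10⁻⁴)(+8.6)+(7 × 10⁻⁴)(-0.46) = -2.4 × 10⁻³ → UNSTABLE
  95–178 m: −αΔT+βΔS = −(2.4 × 10⁻⁴)(-3.8)+(7 × 10⁻⁴)(-0.53) = 5.4 × 10⁻⁴ → stable
  178–207 m: −αΔT+βΔS = −(2.4 × 10⁻⁴)(-1.2)+(7 × 10⁻⁴)(+1.58) = 1.4 × 10⁻³ → stable
The 61–95 m interval has Δρ < 0: lighter water underlies denser water.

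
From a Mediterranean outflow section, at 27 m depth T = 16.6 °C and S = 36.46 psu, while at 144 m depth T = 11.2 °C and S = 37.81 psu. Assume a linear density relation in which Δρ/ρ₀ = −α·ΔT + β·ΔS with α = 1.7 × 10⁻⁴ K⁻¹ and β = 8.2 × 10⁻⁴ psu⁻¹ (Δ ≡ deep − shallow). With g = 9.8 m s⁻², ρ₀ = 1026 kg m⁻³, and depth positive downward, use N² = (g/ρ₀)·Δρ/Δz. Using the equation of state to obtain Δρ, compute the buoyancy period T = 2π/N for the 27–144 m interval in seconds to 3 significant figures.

ΔT = -5.4 K, ΔS = +1.35 psu (deep − shallow).
Δρ/ρ₀ = −αΔT + βΔS = 9.18 × 10⁻⁴ + 1.107 × 10⁻³ = 2.025 × 10⁻³, so Δρ ≈ 2.078 kg m⁻³.
N² = (g/ρ₀)·Δρ/Δz = g·(Δρ/ρ₀)/Δz = 9.8 × 2.025 × 10⁻³ / 117 = 1.6962 × 10⁻⁴ s⁻².
N = √(1.6962 × 10⁻⁴) = 0.013024 rad s⁻¹ → T = 2π/N = 482.43 s ≈ 482 s.

482 s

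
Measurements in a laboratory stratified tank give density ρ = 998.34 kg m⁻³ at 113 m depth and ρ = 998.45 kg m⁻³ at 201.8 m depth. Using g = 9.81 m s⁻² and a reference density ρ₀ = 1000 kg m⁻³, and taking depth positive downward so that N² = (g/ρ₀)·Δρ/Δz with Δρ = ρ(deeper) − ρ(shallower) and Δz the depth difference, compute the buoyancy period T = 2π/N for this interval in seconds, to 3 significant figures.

1.80 × 10³ s

Δρ = 998.45 − 998.34 = 0.11 kg m⁻³ over Δz = 201.8 − 113 = 88.8 m.
N² = (9.81/1000) × (0.11/88.8) = 1.2152 × 10⁻⁵ s⁻².
N = √(1.2152 × 10⁻⁵) = 3.4860 × 10⁻³ rad s⁻¹, so T = 2π/N = 1.8024 × 10³ s ≈ 1.80 × 10³ s.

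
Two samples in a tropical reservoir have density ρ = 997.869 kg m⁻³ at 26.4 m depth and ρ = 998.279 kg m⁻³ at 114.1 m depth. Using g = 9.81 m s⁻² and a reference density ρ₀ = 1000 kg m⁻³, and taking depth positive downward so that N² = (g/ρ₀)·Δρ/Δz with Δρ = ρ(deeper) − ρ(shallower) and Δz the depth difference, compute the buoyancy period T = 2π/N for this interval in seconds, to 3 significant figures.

928 s

Δρ = 998.279 − 997.869 = 0.410 kg m⁻³ over Δz = 114.1 − 26.4 = 87.7 m.
N² = (9.81/1000) × (0.410/87.7) = 4.5862 × 10⁻⁵ s⁻².
N = √(4.5862 × 10⁻⁵) = 6.7721 × 10⁻³ rad s⁻¹, so T = 2π/N = 927.80 s ≈ 928 s.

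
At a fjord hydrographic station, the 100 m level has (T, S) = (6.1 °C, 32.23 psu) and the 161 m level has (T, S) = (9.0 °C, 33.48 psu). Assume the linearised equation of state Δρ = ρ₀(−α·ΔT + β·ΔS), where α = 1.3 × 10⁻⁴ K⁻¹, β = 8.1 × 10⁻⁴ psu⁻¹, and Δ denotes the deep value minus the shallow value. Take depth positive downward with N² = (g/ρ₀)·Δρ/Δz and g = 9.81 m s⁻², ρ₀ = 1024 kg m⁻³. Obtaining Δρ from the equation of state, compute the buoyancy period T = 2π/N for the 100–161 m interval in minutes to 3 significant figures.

ΔT = +2.9 K, ΔS = +1.25 psu (deep − shallow).
Δρ/ρ₀ = −αΔT + βΔS = -3.77 × 10⁻⁴ + 1.0125 × 10⁻³ = 6.355 × 10⁻⁴, so Δρ ≈ 0.6508 kg m⁻³.
N² = (g/ρ₀)·Δρ/Δz = g·(Δρ/ρ₀)/Δz = 9.81 × 6.355 × 10⁻⁴ / 61 = 1.0220 × 10⁻⁴ s⁻².
N = √(1.0220 × 10⁻⁴) = 0.010109 rad s⁻¹ → T = 2π/N = 621.54 s = 10.359 min ≈ 10.4 min.

10.4 min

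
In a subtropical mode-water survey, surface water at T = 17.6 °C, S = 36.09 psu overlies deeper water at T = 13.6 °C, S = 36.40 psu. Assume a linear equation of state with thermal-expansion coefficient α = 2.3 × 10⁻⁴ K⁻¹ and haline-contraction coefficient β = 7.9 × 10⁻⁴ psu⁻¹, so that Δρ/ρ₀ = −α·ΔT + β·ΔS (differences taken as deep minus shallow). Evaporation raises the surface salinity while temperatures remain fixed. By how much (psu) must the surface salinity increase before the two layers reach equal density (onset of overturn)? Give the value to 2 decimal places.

Neutral buoyancy requires −α(T_deep − T_surf) + β(S_deep − S_surf′) = 0.
S_surf′ = S_deep − (α/β)·ΔT = 36.40 − (2.3 × 10⁻⁴/7.9 × 10⁻⁴)·(-4.0) = 37.5646 psu.
Increase required: 37.5646 − 36.09 = 1.4746 psu.

1.47 psu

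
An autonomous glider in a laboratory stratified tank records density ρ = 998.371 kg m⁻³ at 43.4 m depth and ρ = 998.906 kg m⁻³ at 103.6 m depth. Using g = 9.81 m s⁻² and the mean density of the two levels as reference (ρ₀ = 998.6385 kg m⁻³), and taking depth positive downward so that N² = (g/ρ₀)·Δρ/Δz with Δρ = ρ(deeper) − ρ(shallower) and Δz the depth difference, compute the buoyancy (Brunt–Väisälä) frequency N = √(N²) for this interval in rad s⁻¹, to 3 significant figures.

9.34 × 10⁻³ rad s⁻¹

Δρ = 998.906 − 998.371 = 0.535 kg m⁻³ over Δz = 103.6 − 43.4 = 60.2 m.
N² = (9.81/998.6385) × (0.535/60.2) = 8.7301 × 10⁻⁵ s⁻².
N = √(8.7301 × 10⁻⁵) = 9.3435 × 10⁻³ rad s⁻¹ ≈ 9.34 × 10⁻³ rad s⁻¹.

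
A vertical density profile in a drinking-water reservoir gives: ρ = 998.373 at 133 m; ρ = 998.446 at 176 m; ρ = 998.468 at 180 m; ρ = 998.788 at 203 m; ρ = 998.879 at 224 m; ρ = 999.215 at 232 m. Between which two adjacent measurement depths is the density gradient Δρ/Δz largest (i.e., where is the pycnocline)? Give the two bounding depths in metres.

Compute the density gradient over each adjacent pair:
  133–176 m: Δρ/Δz = 0.073/43 = 1.7 × 10⁻³ kg m⁻⁴
  176–180 m: Δρ/Δz = 0.022/4 = 5.5 × 10⁻³ kg m⁻⁴
  180–203 m: Δρ/Δz = 0.320/23 = 0.014 kg m⁻⁴
  203–224 m: Δρ/Δz = 0.091/21 = 4.3 × 10⁻³ kg m⁻⁴
  224–232 m: Δρ/Δz = 0.336/8 = 0.042 kg m⁻⁴
The largest gradient is in the 224–232 m interval — the pycnocline.

224–232 m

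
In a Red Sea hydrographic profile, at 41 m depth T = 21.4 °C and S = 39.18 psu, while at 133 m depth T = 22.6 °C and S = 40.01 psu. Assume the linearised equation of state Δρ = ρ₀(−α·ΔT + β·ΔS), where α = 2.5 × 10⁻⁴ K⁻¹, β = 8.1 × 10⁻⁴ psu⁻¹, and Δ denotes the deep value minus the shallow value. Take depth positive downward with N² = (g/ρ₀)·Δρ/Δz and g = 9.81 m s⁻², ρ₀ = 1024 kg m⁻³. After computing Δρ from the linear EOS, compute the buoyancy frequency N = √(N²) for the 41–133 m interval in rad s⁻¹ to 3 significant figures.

6.30 × 10⁻³ rad s⁻¹

ΔT = +1.2 K, ΔS = +0.83 psu (deep − shallow).
Δρ/ρ₀ = −αΔT + βΔS = -3.00 × 10⁻⁴ + 6.723 × 10⁻⁴ = 3.723 × 10⁻⁴, so Δρ ≈ 0.3812 kg m⁻³.
N² = (g/ρ₀)·Δρ/Δz = g·(Δρ/ρ₀)/Δz = 9.81 × 3.723 × 10⁻⁴ / 92 = 3.9699 × 10⁻⁵ s⁻².
N = √(3.9699 × 10⁻⁵) = 6.3007 × 10⁻³ rad s⁻¹ ≈ 6.30 × 10⁻³ rad s⁻¹.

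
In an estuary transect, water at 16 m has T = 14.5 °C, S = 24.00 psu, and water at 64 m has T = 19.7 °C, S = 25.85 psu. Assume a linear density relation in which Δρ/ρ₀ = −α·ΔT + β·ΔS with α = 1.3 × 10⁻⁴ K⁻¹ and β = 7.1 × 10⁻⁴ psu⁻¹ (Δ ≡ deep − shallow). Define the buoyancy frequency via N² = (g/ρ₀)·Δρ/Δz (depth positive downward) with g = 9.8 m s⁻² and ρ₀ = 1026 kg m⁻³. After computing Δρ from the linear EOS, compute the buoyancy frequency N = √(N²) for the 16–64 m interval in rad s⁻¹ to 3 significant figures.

0.0114 rad s⁻¹

ΔT = +5.2 K, ΔS = +1.85 psu (deep − shallow).
Δρ/ρ₀ = −αΔT + βΔS = -6.76 × 10⁻⁴ + 1.3135 × 10⁻³ = 6.375 × 10⁻⁴, so Δρ ≈ 0.6541 kg m⁻³.
N² = (g/ρ₀)·Δρ/Δz = g·(Δρ/ρ₀)/Δz = 9.8 × 6.375 × 10⁻⁴ / 48 = 1.3016 × 10⁻⁴ s⁻².
N = √(1.3016 × 10⁻⁴) = 0.011409 rad s⁻¹ ≈ 0.0114 rad s⁻¹.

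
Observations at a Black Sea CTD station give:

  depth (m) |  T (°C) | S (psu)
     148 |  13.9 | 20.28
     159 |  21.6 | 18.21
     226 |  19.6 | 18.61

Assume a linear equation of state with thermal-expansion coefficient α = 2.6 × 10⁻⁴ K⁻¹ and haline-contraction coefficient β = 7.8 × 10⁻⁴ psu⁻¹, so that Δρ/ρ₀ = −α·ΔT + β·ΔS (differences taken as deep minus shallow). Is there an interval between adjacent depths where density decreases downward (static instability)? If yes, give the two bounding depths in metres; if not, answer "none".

148–159 m

Evaluate Δρ/ρ₀ = −αΔT + βΔS across each adjacent pair:
  148–159 m: −αΔT+βΔS = −(2.6 × 10⁻⁴)(+7.7)+(7.8 × 10⁻⁴)(-2.07) = -3.6 × 10⁻³ → UNSTABLE
  159–226 m: −αΔT+βΔS = −(2.6 × 10⁻⁴)(-2.0)+(7.8 × 10⁻⁴)(+0.40) = 8.3 × 10⁻⁴ → stable
The 148–159 m interval has Δρ < 0: lighter water underlies denser water.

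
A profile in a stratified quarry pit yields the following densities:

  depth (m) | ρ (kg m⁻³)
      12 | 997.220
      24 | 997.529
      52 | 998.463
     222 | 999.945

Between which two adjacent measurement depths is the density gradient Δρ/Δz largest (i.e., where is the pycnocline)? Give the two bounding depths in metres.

24–52 m

Compute the density gradient over each adjacent pair:
  12–24 m: Δρ/Δz = 0.309/12 = 0.026 kg m⁻⁴
  24–52 m: Δρ/Δz = 0.934/28 = 0.033 kg m⁻⁴
  52–222 m: Δρ/Δz = 1.482/170 = 8.7 × 10⁻³ kg m⁻⁴
The largest gradient is in the 24–52 m interval — the pycnocline.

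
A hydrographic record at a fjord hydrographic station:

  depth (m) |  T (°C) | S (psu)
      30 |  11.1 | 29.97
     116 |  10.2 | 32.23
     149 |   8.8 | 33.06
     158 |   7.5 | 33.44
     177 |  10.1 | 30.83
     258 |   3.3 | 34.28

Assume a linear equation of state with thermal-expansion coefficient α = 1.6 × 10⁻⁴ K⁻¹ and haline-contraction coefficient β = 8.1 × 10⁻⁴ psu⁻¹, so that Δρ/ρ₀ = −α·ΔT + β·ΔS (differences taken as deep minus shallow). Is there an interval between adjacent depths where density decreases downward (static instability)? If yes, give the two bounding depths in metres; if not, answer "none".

Evaluate Δρ/ρ₀ = −αΔT + βΔS across each adjacent pair:
  30–116 m: −αΔT+βΔS = −(1.6 × 10⁻⁴)(-0.9)+(8.1 × 10⁻⁴)(+2.26) = 2.0 × 10⁻³ → stable
  116–149 m: −αΔT+βΔS = −(1.6 × 10⁻⁴)(-1.4)+(8.1 × 10⁻⁴)(+0.83) = 9.0 × 10⁻⁴ → stable
  149–158 m: −αΔT+βΔS = −(1.6 × 10⁻⁴)(-1.3)+(8.1 × 10⁻⁴)(+0.38) = 5.2 × 10⁻⁴ → stable
  158–177 m: −αΔT+βΔS = −(1.6 × 10⁻⁴)(+2.6)+(8.1 × 10⁻⁴)(-2.61) = -2.5 × 10⁻³ → UNSTABLE
  177–258 m: −αΔT+βΔS = −(1.6 × 10⁻⁴)(-6.8)+(8.1 × 10⁻⁴)(+3.45) = 3.9 × 10⁻³ → stable
The 158–177 m interval has Δρ < 0: lighter water underlies denser water.

158–177 m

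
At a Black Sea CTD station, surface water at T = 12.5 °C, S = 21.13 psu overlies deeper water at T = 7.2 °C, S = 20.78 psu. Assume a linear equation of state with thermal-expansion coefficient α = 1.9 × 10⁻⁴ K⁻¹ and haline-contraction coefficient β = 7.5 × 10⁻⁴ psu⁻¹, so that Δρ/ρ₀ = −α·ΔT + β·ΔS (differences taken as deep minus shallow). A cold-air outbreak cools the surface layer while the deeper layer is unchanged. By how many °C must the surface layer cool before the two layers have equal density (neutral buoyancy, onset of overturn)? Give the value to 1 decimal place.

3.9 °C

Neutral buoyancy requires Δρ = 0, i.e. −α(T_deep − T_surf′) + β(S_deep − S_surf) = 0.
T_surf′ = T_deep − (β/α)·ΔS = 7.2 − (7.5 × 10⁻⁴/1.9 × 10⁻⁴)·(-0.35) = 8.582 °C.
Cooling required: 12.5 − (8.582) = 3.918 °C.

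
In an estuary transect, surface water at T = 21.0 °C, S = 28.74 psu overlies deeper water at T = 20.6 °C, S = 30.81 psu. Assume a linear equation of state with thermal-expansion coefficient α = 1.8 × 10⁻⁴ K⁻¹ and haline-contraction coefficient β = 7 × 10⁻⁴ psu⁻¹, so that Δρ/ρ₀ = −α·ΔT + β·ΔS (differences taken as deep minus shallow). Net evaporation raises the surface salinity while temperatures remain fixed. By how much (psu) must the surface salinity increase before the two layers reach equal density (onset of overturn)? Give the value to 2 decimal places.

2.17 psu

Neutral buoyancy requires −α(T_deep − T_surf) + β(S_deep − S_surf′) = 0.
S_surf′ = S_deep − (α/β)·ΔT = 30.81 − (1.8 × 10⁻⁴/7 × 10⁻⁴)·(-0.4) = 30.9129 psu.
Increase required: 30.9129 − 28.74 = 2.1729 psu.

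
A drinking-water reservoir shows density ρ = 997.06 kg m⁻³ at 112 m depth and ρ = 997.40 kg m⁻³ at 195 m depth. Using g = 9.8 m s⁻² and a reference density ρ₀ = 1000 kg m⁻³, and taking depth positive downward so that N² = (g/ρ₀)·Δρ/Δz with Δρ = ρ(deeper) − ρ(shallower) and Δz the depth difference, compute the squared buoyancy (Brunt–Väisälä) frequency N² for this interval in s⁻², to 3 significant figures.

4.01 × 10⁻⁵ s⁻²

Δρ = 997.40 − 997.06 = 0.34 kg m⁻³ over Δz = 195 − 112 = 83 m.
N² = (9.8/1000) × (0.34/83) = 4.0145 × 10⁻⁵ s⁻² ≈ 4.01 × 10⁻⁵ s⁻².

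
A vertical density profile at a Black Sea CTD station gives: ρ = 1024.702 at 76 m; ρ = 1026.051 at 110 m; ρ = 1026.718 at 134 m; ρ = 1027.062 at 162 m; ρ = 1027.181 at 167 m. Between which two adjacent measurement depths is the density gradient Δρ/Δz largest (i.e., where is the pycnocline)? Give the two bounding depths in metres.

76–110 m

Compute the density gradient over each adjacent pair:
  76–110 m: Δρ/Δz = 1.349/34 = 0.040 kg m⁻⁴
  110–134 m: Δρ/Δz = 0.667/24 = 0.028 kg m⁻⁴
  134–162 m: Δρ/Δz = 0.344/28 = 0.012 kg m⁻⁴
  162–167 m: Δρ/Δz = 0.119/5 = 0.024 kg m⁻⁴
The largest gradient is in the 76–110 m interval — the pycnocline.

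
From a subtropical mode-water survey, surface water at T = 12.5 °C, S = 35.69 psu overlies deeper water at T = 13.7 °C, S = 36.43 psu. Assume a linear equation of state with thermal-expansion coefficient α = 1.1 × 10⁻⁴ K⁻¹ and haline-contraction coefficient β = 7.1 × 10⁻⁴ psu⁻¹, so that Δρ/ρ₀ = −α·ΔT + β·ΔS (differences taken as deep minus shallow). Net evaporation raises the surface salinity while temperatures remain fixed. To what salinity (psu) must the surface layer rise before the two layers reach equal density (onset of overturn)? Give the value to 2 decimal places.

36.24 psu

Neutral buoyancy requires −α(T_deep − T_surf) + β(S_deep − S_surf′) = 0.
S_surf′ = S_deep − (α/β)·ΔT = 36.43 − (1.1 × 10⁻⁴/7.1 × 10⁻⁴)·(+1.2) = 36.2441 psu.
Increase required: 36.2441 − 35.69 = 0.5541 psu.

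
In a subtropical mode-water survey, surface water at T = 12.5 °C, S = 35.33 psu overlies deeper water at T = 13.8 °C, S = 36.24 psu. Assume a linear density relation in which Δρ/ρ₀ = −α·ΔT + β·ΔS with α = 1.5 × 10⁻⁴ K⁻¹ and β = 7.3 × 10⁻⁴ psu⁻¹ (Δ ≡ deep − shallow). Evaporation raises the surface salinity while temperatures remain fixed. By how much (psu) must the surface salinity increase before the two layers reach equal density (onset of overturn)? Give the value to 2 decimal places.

Neutral buoyancy requires −α(T_deep − T_surf) + β(S_deep − S_surf′) = 0.
S_surf′ = S_deep − (α/β)·ΔT = 36.24 − (1.5 × 10⁻⁴/7.3 × 10⁻⁴)·(+1.3) = 35.9729 psu.
Increase required: 35.9729 − 35.33 = 0.6429 psu.

0.64 psu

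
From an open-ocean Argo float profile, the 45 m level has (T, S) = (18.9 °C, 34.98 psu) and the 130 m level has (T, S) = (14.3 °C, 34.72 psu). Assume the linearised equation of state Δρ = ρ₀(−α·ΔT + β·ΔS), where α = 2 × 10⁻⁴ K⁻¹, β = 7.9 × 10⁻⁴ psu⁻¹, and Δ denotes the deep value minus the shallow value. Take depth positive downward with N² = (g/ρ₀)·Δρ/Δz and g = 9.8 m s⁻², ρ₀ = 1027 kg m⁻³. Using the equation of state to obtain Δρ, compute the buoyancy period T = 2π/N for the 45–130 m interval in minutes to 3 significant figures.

11.5 min

ΔT = -4.6 K, ΔS = -0.26 psu (deep − shallow).
Δρ/ρ₀ = −αΔT + βΔS = 9.20 × 10⁻⁴ − 2.054 × 10⁻⁴ = 7.146 × 10⁻⁴, so Δρ ≈ 0.7339 kg m⁻³.
N² = (g/ρ₀)·Δρ/Δz = g·(Δρ/ρ₀)/Δz = 9.8 × 7.146 × 10⁻⁴ / 85 = 8.2389 × 10⁻⁵ s⁻².
N = √(8.2389 × 10⁻⁵) = 9.0768 × 10⁻³ rad s⁻¹ → T = 2π/N = 692.22 s = 11.537 min ≈ 11.5 min.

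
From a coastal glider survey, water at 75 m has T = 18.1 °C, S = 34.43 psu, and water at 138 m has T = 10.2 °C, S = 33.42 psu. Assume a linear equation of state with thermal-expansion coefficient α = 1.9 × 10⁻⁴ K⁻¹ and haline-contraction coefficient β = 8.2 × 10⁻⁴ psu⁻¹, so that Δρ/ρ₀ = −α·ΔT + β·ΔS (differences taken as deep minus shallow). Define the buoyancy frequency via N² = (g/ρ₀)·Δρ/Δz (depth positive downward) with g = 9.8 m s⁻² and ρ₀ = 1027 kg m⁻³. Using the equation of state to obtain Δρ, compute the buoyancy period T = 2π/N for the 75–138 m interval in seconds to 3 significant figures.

614 s

ΔT = -7.9 K, ΔS = -1.01 psu (deep − shallow).
Δρ/ρ₀ = −αΔT + βΔS = 1.501 × 10⁻³ − 8.282 × 10⁻⁴ = 6.728 × 10⁻⁴, so Δρ ≈ 0.6910 kg m⁻³.
N² = (g/ρ₀)·Δρ/Δz = g·(Δρ/ρ₀)/Δz = 9.8 × 6.728 × 10⁻⁴ / 63 = 1.0466 × 10⁻⁴ s⁻².
N = √(1.0466 × 10⁻⁴) = 0.010230 rad s⁻¹ → T = 2π/N = 614.19 s ≈ 614 s.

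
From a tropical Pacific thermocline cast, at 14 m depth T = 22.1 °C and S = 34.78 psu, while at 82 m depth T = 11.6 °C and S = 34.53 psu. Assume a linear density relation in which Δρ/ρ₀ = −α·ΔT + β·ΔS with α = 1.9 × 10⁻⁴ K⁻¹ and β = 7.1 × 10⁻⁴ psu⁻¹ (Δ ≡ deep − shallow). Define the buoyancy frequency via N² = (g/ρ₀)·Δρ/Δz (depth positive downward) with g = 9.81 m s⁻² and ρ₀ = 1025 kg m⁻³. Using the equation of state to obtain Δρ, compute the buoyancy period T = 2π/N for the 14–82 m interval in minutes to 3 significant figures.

6.47 min

ΔT = -10.5 K, ΔS = -0.25 psu (deep − shallow).
Δρ/ρ₀ = −αΔT + βΔS = 1.995 × 10⁻³ − 1.775 × 10⁻⁴ = 1.8175 × 10⁻³, so Δρ ≈ 1.863 kg m⁻³.
N² = (g/ρ₀)·Δρ/Δz = g·(Δρ/ρ₀)/Δz = 9.81 × 1.8175 × 10⁻³ / 68 = 2.6220 × 10⁻⁴ s⁻².
N = √(2.6220 × 10⁻⁴) = 0.016193 rad s⁻¹ → T = 2π/N = 388.02 s = 6.4670 min ≈ 6.47 min.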